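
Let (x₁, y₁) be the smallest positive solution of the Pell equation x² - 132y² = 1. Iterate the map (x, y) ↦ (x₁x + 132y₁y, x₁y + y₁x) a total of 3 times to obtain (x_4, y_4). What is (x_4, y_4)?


Step 1: Find the fundamental solution (x₁, y₁) of x² - 132y² = 1.
  Expand √132 as a continued fraction. a₀ = ⌊√132⌋ = 11; iterate m_{k+1} = d_k·a_k − m_k, d_{k+1} = (132 − m_{k+1}²)/d_k, a_{k+1} = ⌊(a₀ + m_{k+1})/d_{k+1}⌋ (starting m₀ = 0, d₀ = 1), with convergents p_k = a_k·p_{k-1} + p_{k-2}, q_k = a_k·q_{k-1} + q_{k-2} (p₋₁ = 1, q₋₁ = 0):
  k = 0: a₀ = 11; p₀/q₀ = 11/1; p₀² − 132·q₀² = 121 − 132 = -11.
  k = 1: m = 11, d = 11, a = ⌊(11 + 11)/11⌋ = 2; p/q = (2·11 + 1)/(2·1 + 0) = 23/2; p² − 132·q² = 529 − 528 = 1.
  The first convergent with p² − 132·q² = 1 gives the fundamental solution (x₁, y₁) = (23, 2).
Step 2: Apply the recurrence (x_{n+1}, y_{n+1}) = (x₁x_n + 132y₁y_n, x₁y_n + y₁x_n) repeatedly.
  From (x_1, y_1) = (23, 2): x_2 = 23·23 + 132·2·2 = 1057; y_2 = 23·2 + 2·23 = 92.
  From (x_2, y_2) = (1057, 92): x_3 = 23·1057 + 132·2·92 = 48599; y_3 = 23·92 + 2·1057 = 4230.
  From (x_3, y_3) = (48599, 4230): x_4 = 23·48599 + 132·2·4230 = 2234497; y_4 = 23·4230 + 2·48599 = 194488.
Step 3: Verify x_4² - 132·y_4² = 4992976843009 - 4992976843008 = 1 (should be 1). ✓

(x_1, y_1) = (23, 2); (x_4, y_4) = (2234497, 194488).


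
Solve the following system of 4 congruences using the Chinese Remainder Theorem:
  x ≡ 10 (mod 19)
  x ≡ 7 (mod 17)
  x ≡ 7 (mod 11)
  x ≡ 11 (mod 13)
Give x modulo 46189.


Product of moduli M = 19 · 17 · 11 · 13 = 46189.
Merge one congruence at a time:
  Start: x ≡ 10 (mod 19).
  Combine with x ≡ 7 (mod 17); new modulus lcm = 323.
    Write x = 10 + 19·t and substitute into x ≡ 7 (mod 17): 19·t ≡ 7 − 10 = -3 (mod 17).
    Reduce coefficients mod 17: 2·t ≡ 14 (mod 17).
    The inverse of 2 mod 17 is 9 (since 2·9 = 18 = 1·17 + 1), so t ≡ 9·14 = 126 ≡ 7 (mod 17).
    Then x = 10 + 19·7 = 143, valid modulo lcm(19, 17) = 323: x ≡ 143 (mod 323).
  Combine with x ≡ 7 (mod 11); new modulus lcm = 3553.
    Write x = 143 + 323·t and substitute into x ≡ 7 (mod 11): 323·t ≡ 7 − 143 = -136 (mod 11).
    Reduce coefficients mod 11: 4·t ≡ 7 (mod 11).
    The inverse of 4 mod 11 is 3 (since 4·3 = 12 = 1·11 + 1), so t ≡ 3·7 = 21 ≡ 10 (mod 11).
    Then x = 143 + 323·10 = 3373, valid modulo lcm(323, 11) = 3553: x ≡ 3373 (mod 3553).
  Combine with x ≡ 11 (mod 13); new modulus lcm = 46189.
    Write x = 3373 + 3553·t and substitute into x ≡ 11 (mod 13): 3553·t ≡ 11 − 3373 = -3362 (mod 13).
    Reduce coefficients mod 13: 4·t ≡ 5 (mod 13).
    The inverse of 4 mod 13 is 10 (since 4·10 = 40 = 3·13 + 1), so t ≡ 10·5 = 50 ≡ 11 (mod 13).
    Then x = 3373 + 3553·11 = 42456, valid modulo lcm(3553, 13) = 46189: x ≡ 42456 (mod 46189).
Verify against each original: 42456 mod 19 = 10, 42456 mod 17 = 7, 42456 mod 11 = 7, 42456 mod 13 = 11.

x ≡ 42456 (mod 46189).


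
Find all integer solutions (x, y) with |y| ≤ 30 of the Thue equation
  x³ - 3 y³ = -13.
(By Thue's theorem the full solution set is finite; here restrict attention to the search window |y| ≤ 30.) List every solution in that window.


The equation is x³ - 3y³ = -13. For fixed y, x³ = 3·y³ − 13, so a solution requires the RHS to be a perfect cube.
Strategy: iterate y from -30 to 30, compute RHS = 3·y³ − 13, and check whether it is a (positive or negative) perfect cube.
Check small values of y:
  y = 0: RHS = -13 is not a perfect cube.
  y = 1: RHS = -10 is not a perfect cube.
  y = -1: RHS = -16 is not a perfect cube.
  y = 2: RHS = 11 is not a perfect cube.
  y = -2: RHS = -37 is not a perfect cube.
  y = 3: RHS = 68 is not a perfect cube.
  y = -3: RHS = -94 is not a perfect cube.
Continuing the search up to |y| = 30 finds no solutions either.
No (x, y) in the scanned range satisfies the equation.

No integer solutions with |y| ≤ 30.


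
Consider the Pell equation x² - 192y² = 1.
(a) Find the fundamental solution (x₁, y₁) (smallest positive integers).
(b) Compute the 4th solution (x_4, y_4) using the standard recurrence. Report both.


Step 1: Find the fundamental solution (x₁, y₁) of x² - 192y² = 1.
  Expand √192 as a continued fraction. a₀ = ⌊√192⌋ = 13; iterate m_{k+1} = d_k·a_k − m_k, d_{k+1} = (192 − m_{k+1}²)/d_k, a_{k+1} = ⌊(a₀ + m_{k+1})/d_{k+1}⌋ (starting m₀ = 0, d₀ = 1), with convergents p_k = a_k·p_{k-1} + p_{k-2}, q_k = a_k·q_{k-1} + q_{k-2} (p₋₁ = 1, q₋₁ = 0):
  k = 0: a₀ = 13; p₀/q₀ = 13/1; p₀² − 192·q₀² = 169 − 192 = -23.
  k = 1: m = 13, d = 23, a = ⌊(13 + 13)/23⌋ = 1; p/q = (1·13 + 1)/(1·1 + 0) = 14/1; p² − 192·q² = 196 − 192 = 4.
  k = 2: m = 10, d = 4, a = ⌊(13 + 10)/4⌋ = 5; p/q = (5·14 + 13)/(5·1 + 1) = 83/6; p² − 192·q² = 6889 − 6912 = -23.
  k = 3: m = 10, d = 23, a = ⌊(13 + 10)/23⌋ = 1; p/q = (1·83 + 14)/(1·6 + 1) = 97/7; p² − 192·q² = 9409 − 9408 = 1.
  The first convergent with p² − 192·q² = 1 gives the fundamental solution (x₁, y₁) = (97, 7).
Step 2: Apply the recurrence (x_{n+1}, y_{n+1}) = (x₁x_n + 192y₁y_n, x₁y_n + y₁x_n) repeatedly.
  From (x_1, y_1) = (97, 7): x_2 = 97·97 + 192·7·7 = 18817; y_2 = 97·7 + 7·97 = 1358.
  From (x_2, y_2) = (18817, 1358): x_3 = 97·18817 + 192·7·1358 = 3650401; y_3 = 97·1358 + 7·18817 = 263445.
  From (x_3, y_3) = (3650401, 263445): x_4 = 97·3650401 + 192·7·263445 = 708158977; y_4 = 97·263445 + 7·3650401 = 51106972.
Step 3: Verify x_4² - 192·y_4² = 501489136705686529 - 501489136705686528 = 1 (should be 1). ✓

(x_1, y_1) = (97, 7); (x_4, y_4) = (708158977, 51106972).


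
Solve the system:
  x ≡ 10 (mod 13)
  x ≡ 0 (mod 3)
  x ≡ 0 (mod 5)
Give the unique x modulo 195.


Moduli 13, 3, 5 are pairwise coprime; by CRT there is a unique solution modulo M = 13 · 3 · 5 = 195.
Solve pairwise, accumulating the modulus:
  Start with x ≡ 10 (mod 13).
  Combine with x ≡ 0 (mod 3): since gcd(13, 3) = 1, we get a unique residue mod 39.
    Write x = 10 + 13·t and substitute into x ≡ 0 (mod 3): 13·t ≡ 0 − 10 = -10 (mod 3).
    Reduce coefficients mod 3: 1·t ≡ 2 (mod 3).
    So t ≡ 2 (mod 3).
    Then x = 10 + 13·2 = 36, valid modulo lcm(13, 3) = 39: x ≡ 36 (mod 39).
  Combine with x ≡ 0 (mod 5): since gcd(39, 5) = 1, we get a unique residue mod 195.
    Write x = 36 + 39·t and substitute into x ≡ 0 (mod 5): 39·t ≡ 0 − 36 = -36 (mod 5).
    Reduce coefficients mod 5: 4·t ≡ 4 (mod 5).
    The inverse of 4 mod 5 is 4 (since 4·4 = 16 = 3·5 + 1), so t ≡ 4·4 = 16 ≡ 1 (mod 5).
    Then x = 36 + 39·1 = 75, valid modulo lcm(39, 5) = 195: x ≡ 75 (mod 195).
Verify: 75 mod 13 = 10 ✓, 75 mod 3 = 0 ✓, 75 mod 5 = 0 ✓.

x ≡ 75 (mod 195).


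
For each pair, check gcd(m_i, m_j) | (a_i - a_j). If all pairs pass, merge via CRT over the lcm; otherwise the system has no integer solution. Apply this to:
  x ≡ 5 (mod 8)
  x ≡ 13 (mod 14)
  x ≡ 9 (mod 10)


Moduli 8, 14, 10 are not pairwise coprime, so CRT works modulo lcm(m_i) when all pairwise compatibility conditions hold.
Pairwise compatibility: gcd(m_i, m_j) must divide a_i - a_j for every pair.
Merge one congruence at a time:
  Start: x ≡ 5 (mod 8).
  Combine with x ≡ 13 (mod 14): gcd(8, 14) = 2; 13 - 5 = 8, which IS divisible by 2, so compatible.
    Write x = 5 + 8·t and substitute into x ≡ 13 (mod 14): 8·t ≡ 13 − 5 = 8 (mod 14).
    Divide the congruence (and modulus) by g = 2: 4·t ≡ 4 (mod 7).
    The inverse of 4 mod 7 is 2 (since 4·2 = 8 = 1·7 + 1), so t ≡ 2·4 = 8 ≡ 1 (mod 7).
    Then x = 5 + 8·1 = 13, valid modulo lcm(8, 14) = 56: x ≡ 13 (mod 56).
  Combine with x ≡ 9 (mod 10): gcd(56, 10) = 2; 9 - 13 = -4, which IS divisible by 2, so compatible.
    Write x = 13 + 56·t and substitute into x ≡ 9 (mod 10): 56·t ≡ 9 − 13 = -4 (mod 10).
    Divide the congruence (and modulus) by g = 2: 28·t ≡ -2 (mod 5).
    Reduce coefficients mod 5: 3·t ≡ 3 (mod 5).
    The inverse of 3 mod 5 is 2 (since 3·2 = 6 = 1·5 + 1), so t ≡ 2·3 = 6 ≡ 1 (mod 5).
    Then x = 13 + 56·1 = 69, valid modulo lcm(56, 10) = 280: x ≡ 69 (mod 280).
Verify: 69 mod 8 = 5, 69 mod 14 = 13, 69 mod 10 = 9.

x ≡ 69 (mod 280).


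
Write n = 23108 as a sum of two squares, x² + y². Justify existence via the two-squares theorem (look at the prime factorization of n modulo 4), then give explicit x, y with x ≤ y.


Step 1: Factor n = 23108 = 2^2 · 53 · 109.
Step 2: Check the mod-4 condition on each prime factor: 2 = 2 (special); 53 ≡ 1 (mod 4), exponent 1; 109 ≡ 1 (mod 4), exponent 1.
All primes ≡ 3 (mod 4) appear to even exponent (or don't appear), so by the two-squares theorem n IS expressible as a sum of two squares.
Step 3: Build a representation. Group n = k² · m with k = 2 and m = 53 · 109 = 5777 (a product of primes ≡ 1 (mod 4)); a representation of m scales to one of n via (k·x)² + (k·y)² = k²(x² + y²). Each prime p ≡ 1 (mod 4) is itself a sum of two squares; find a² by testing p − a² for a perfect square:
  53: 53 − 1² = 52, 53 − 2² = 49 = 7² ⇒ 53 = 2² + 7².
  109: 109 − 1² = 108, 109 − 2² = 105, 109 − 3² = 100 = 10² ⇒ 109 = 3² + 10².
  Combine using the Brahmagupta–Fibonacci identity (a² + b²)(c² + d²) = (ac − bd)² + (ad + bc)² = (ac + bd)² + (ad − bc)²:
  53 · 109 = 5777: from (2² + 7²)(3² + 10²), take (2·3 − 7·10, 2·10 + 7·3) = (6 − 70, 20 + 21) = (-64, 41); dropping signs (only squares matter) gives (64, 41); check 64² + 41² = 4096 + 1681 = 5777 ✓.
  Scale by k = 2: (2·64, 2·41) = (128, 82).
Step 4: Order so x ≤ y and verify: 82² + 128² = 6724 + 16384 = 23108 = n. ✓

n = 23108 = 82² + 128² (one valid representation with x ≤ y).


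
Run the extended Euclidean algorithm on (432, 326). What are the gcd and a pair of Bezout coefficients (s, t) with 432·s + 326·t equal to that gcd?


Euclidean algorithm on (432, 326) — divide until remainder is 0:
  432 = 1 · 326 + 106
  326 = 3 · 106 + 8
  106 = 13 · 8 + 2
  8 = 4 · 2 + 0
gcd(432, 326) = 2.
Track Bezout coefficients alongside the remainders: start with r₀ = 432 = a·1 + b·0 (s = 1, t = 0) and r₁ = 326 = a·0 + b·1 (s = 0, t = 1); each new remainder r_{k+1} = r_{k-1} − q_k·r_k inherits s_{k+1} = s_{k-1} − q_k·s_k, t_{k+1} = t_{k-1} − q_k·t_k, so r_k = a·s_k + b·t_k at every step:
  q = 1: r = 106, s = 1 − 1·0 = 1, t = 0 − 1·1 = -1  (check: 432·1 + 326·(-1) = 106)
  q = 3: r = 8, s = 0 − 3·1 = -3, t = 1 − 3·(-1) = 4  (check: 432·(-3) + 326·4 = 8)
  q = 13: r = 2, s = 1 − 13·(-3) = 40, t = -1 − 13·4 = -53  (check: 432·40 + 326·(-53) = 2)
The row with r = 2 (the gcd) gives the Bezout coefficients s = 40, t = -53.
Result: 432 · (40) + 326 · (-53) = 2.

gcd(432, 326) = 2; s = 40, t = -53 (check: 432·40 + 326·(-53) = 2).


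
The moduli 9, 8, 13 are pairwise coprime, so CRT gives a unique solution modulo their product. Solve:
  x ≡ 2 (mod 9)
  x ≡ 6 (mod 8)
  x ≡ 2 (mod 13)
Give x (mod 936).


Moduli 9, 8, 13 are pairwise coprime; by CRT there is a unique solution modulo M = 9 · 8 · 13 = 936.
Solve pairwise, accumulating the modulus:
  Start with x ≡ 2 (mod 9).
  Combine with x ≡ 6 (mod 8): since gcd(9, 8) = 1, we get a unique residue mod 72.
    Write x = 2 + 9·t and substitute into x ≡ 6 (mod 8): 9·t ≡ 6 − 2 = 4 (mod 8).
    Reduce coefficients mod 8: 1·t ≡ 4 (mod 8).
    So t ≡ 4 (mod 8).
    Then x = 2 + 9·4 = 38, valid modulo lcm(9, 8) = 72: x ≡ 38 (mod 72).
  Combine with x ≡ 2 (mod 13): since gcd(72, 13) = 1, we get a unique residue mod 936.
    Write x = 38 + 72·t and substitute into x ≡ 2 (mod 13): 72·t ≡ 2 − 38 = -36 (mod 13).
    Reduce coefficients mod 13: 7·t ≡ 3 (mod 13).
    The inverse of 7 mod 13 is 2 (since 7·2 = 14 = 1·13 + 1), so t ≡ 2·3 = 6 ≡ 6 (mod 13).
    Then x = 38 + 72·6 = 470, valid modulo lcm(72, 13) = 936: x ≡ 470 (mod 936).
Verify: 470 mod 9 = 2 ✓, 470 mod 8 = 6 ✓, 470 mod 13 = 2 ✓.

x ≡ 470 (mod 936).


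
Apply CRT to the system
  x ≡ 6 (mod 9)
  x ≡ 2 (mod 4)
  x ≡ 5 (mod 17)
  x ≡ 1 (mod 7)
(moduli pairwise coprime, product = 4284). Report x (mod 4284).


Product of moduli M = 9 · 4 · 17 · 7 = 4284.
Merge one congruence at a time:
  Start: x ≡ 6 (mod 9).
  Combine with x ≡ 2 (mod 4); new modulus lcm = 36.
    Write x = 6 + 9·t and substitute into x ≡ 2 (mod 4): 9·t ≡ 2 − 6 = -4 (mod 4).
    Reduce coefficients mod 4: 1·t ≡ 0 (mod 4).
    So t ≡ 0 (mod 4).
    Then x = 6 + 9·0 = 6, valid modulo lcm(9, 4) = 36: x ≡ 6 (mod 36).
  Combine with x ≡ 5 (mod 17); new modulus lcm = 612.
    Write x = 6 + 36·t and substitute into x ≡ 5 (mod 17): 36·t ≡ 5 − 6 = -1 (mod 17).
    Reduce coefficients mod 17: 2·t ≡ 16 (mod 17).
    The inverse of 2 mod 17 is 9 (since 2·9 = 18 = 1·17 + 1), so t ≡ 9·16 = 144 ≡ 8 (mod 17).
    Then x = 6 + 36·8 = 294, valid modulo lcm(36, 17) = 612: x ≡ 294 (mod 612).
  Combine with x ≡ 1 (mod 7); new modulus lcm = 4284.
    Write x = 294 + 612·t and substitute into x ≡ 1 (mod 7): 612·t ≡ 1 − 294 = -293 (mod 7).
    Reduce coefficients mod 7: 3·t ≡ 1 (mod 7).
    The inverse of 3 mod 7 is 5 (since 3·5 = 15 = 2·7 + 1), so t ≡ 5·1 = 5 ≡ 5 (mod 7).
    Then x = 294 + 612·5 = 3354, valid modulo lcm(612, 7) = 4284: x ≡ 3354 (mod 4284).
Verify against each original: 3354 mod 9 = 6, 3354 mod 4 = 2, 3354 mod 17 = 5, 3354 mod 7 = 1.

x ≡ 3354 (mod 4284).


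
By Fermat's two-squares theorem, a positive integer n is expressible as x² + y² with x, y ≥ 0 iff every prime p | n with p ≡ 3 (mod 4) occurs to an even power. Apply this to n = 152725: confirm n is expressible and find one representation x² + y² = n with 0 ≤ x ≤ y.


Step 1: Factor n = 152725 = 5^2 · 41 · 149.
Step 2: Check the mod-4 condition on each prime factor: 5 ≡ 1 (mod 4), exponent 2; 41 ≡ 1 (mod 4), exponent 1; 149 ≡ 1 (mod 4), exponent 1.
All primes ≡ 3 (mod 4) appear to even exponent (or don't appear), so by the two-squares theorem n IS expressible as a sum of two squares.
Step 3: Build a representation. Group n = k² · m with k = 5 and m = 41 · 149 = 6109 (a product of primes ≡ 1 (mod 4)); a representation of m scales to one of n via (k·x)² + (k·y)² = k²(x² + y²). Each prime p ≡ 1 (mod 4) is itself a sum of two squares; find a² by testing p − a² for a perfect square:
  41: 41 − 1² = 40, 41 − 2² = 37, 41 − 3² = 32, 41 − 4² = 25 = 5² ⇒ 41 = 4² + 5².
  149: 149 − 1² = 148, 149 − 2² = 145, 149 − 3² = 140, 149 − 4² = 133, 149 − 5² = 124, 149 − 6² = 113, 149 − 7² = 100 = 10² ⇒ 149 = 7² + 10².
  Combine using the Brahmagupta–Fibonacci identity (a² + b²)(c² + d²) = (ac − bd)² + (ad + bc)² = (ac + bd)² + (ad − bc)²:
  41 · 149 = 6109: from (4² + 5²)(7² + 10²), take (4·7 − 5·10, 4·10 + 5·7) = (28 − 50, 40 + 35) = (-22, 75); dropping signs (only squares matter) gives (22, 75); check 22² + 75² = 484 + 5625 = 6109 ✓.
  Scale by k = 5: (5·22, 5·75) = (110, 375).
Step 4: Order so x ≤ y and verify: 110² + 375² = 12100 + 140625 = 152725 = n. ✓

n = 152725 = 110² + 375² (one valid representation with x ≤ y).


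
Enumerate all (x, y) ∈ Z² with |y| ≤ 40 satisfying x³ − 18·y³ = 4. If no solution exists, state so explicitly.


The equation is x³ - 18y³ = 4. For fixed y, x³ = 18·y³ + 4, so a solution requires the RHS to be a perfect cube.
Strategy: iterate y from -40 to 40, compute RHS = 18·y³ + 4, and check whether it is a (positive or negative) perfect cube.
Check small values of y:
  y = 0: RHS = 4 is not a perfect cube.
  y = 1: RHS = 22 is not a perfect cube.
  y = -1: RHS = -14 is not a perfect cube.
  y = 2: RHS = 148 is not a perfect cube.
  y = -2: RHS = -140 is not a perfect cube.
  y = 3: RHS = 490 is not a perfect cube.
  y = -3: RHS = -482 is not a perfect cube.
Continuing the search up to |y| = 40 finds no solutions either.
No (x, y) in the scanned range satisfies the equation.

No integer solutions with |y| ≤ 40.


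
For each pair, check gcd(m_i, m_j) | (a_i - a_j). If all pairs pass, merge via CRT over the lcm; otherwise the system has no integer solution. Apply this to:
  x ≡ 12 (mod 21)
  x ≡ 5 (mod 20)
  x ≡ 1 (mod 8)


Moduli 21, 20, 8 are not pairwise coprime, so CRT works modulo lcm(m_i) when all pairwise compatibility conditions hold.
Pairwise compatibility: gcd(m_i, m_j) must divide a_i - a_j for every pair.
Merge one congruence at a time:
  Start: x ≡ 12 (mod 21).
  Combine with x ≡ 5 (mod 20): gcd(21, 20) = 1; 5 - 12 = -7, which IS divisible by 1, so compatible.
    Write x = 12 + 21·t and substitute into x ≡ 5 (mod 20): 21·t ≡ 5 − 12 = -7 (mod 20).
    Reduce coefficients mod 20: 1·t ≡ 13 (mod 20).
    So t ≡ 13 (mod 20).
    Then x = 12 + 21·13 = 285, valid modulo lcm(21, 20) = 420: x ≡ 285 (mod 420).
  Combine with x ≡ 1 (mod 8): gcd(420, 8) = 4; 1 - 285 = -284, which IS divisible by 4, so compatible.
    Write x = 285 + 420·t and substitute into x ≡ 1 (mod 8): 420·t ≡ 1 − 285 = -284 (mod 8).
    Divide the congruence (and modulus) by g = 4: 105·t ≡ -71 (mod 2).
    Reduce coefficients mod 2: 1·t ≡ 1 (mod 2).
    So t ≡ 1 (mod 2).
    Then x = 285 + 420·1 = 705, valid modulo lcm(420, 8) = 840: x ≡ 705 (mod 840).
Verify: 705 mod 21 = 12, 705 mod 20 = 5, 705 mod 8 = 1.

x ≡ 705 (mod 840).


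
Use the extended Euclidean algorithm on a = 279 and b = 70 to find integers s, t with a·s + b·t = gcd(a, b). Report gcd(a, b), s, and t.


Euclidean algorithm on (279, 70) — divide until remainder is 0:
  279 = 3 · 70 + 69
  70 = 1 · 69 + 1
  69 = 69 · 1 + 0
gcd(279, 70) = 1.
Track Bezout coefficients alongside the remainders: start with r₀ = 279 = a·1 + b·0 (s = 1, t = 0) and r₁ = 70 = a·0 + b·1 (s = 0, t = 1); each new remainder r_{k+1} = r_{k-1} − q_k·r_k inherits s_{k+1} = s_{k-1} − q_k·s_k, t_{k+1} = t_{k-1} − q_k·t_k, so r_k = a·s_k + b·t_k at every step:
  q = 3: r = 69, s = 1 − 3·0 = 1, t = 0 − 3·1 = -3  (check: 279·1 + 70·(-3) = 69)
  q = 1: r = 1, s = 0 − 1·1 = -1, t = 1 − 1·(-3) = 4  (check: 279·(-1) + 70·4 = 1)
The row with r = 1 (the gcd) gives the Bezout coefficients s = -1, t = 4.
Result: 279 · (-1) + 70 · (4) = 1.

gcd(279, 70) = 1; s = -1, t = 4 (check: 279·(-1) + 70·4 = 1).


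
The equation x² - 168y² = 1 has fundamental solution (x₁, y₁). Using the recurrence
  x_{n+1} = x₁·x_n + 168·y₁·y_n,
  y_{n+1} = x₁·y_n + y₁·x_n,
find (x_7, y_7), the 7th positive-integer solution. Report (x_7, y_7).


Step 1: Find the fundamental solution (x₁, y₁) of x² - 168y² = 1.
  Expand √168 as a continued fraction. a₀ = ⌊√168⌋ = 12; iterate m_{k+1} = d_k·a_k − m_k, d_{k+1} = (168 − m_{k+1}²)/d_k, a_{k+1} = ⌊(a₀ + m_{k+1})/d_{k+1}⌋ (starting m₀ = 0, d₀ = 1), with convergents p_k = a_k·p_{k-1} + p_{k-2}, q_k = a_k·q_{k-1} + q_{k-2} (p₋₁ = 1, q₋₁ = 0):
  k = 0: a₀ = 12; p₀/q₀ = 12/1; p₀² − 168·q₀² = 144 − 168 = -24.
  k = 1: m = 12, d = 24, a = ⌊(12 + 12)/24⌋ = 1; p/q = (1·12 + 1)/(1·1 + 0) = 13/1; p² − 168·q² = 169 − 168 = 1.
  The first convergent with p² − 168·q² = 1 gives the fundamental solution (x₁, y₁) = (13, 1).
Step 2: Apply the recurrence (x_{n+1}, y_{n+1}) = (x₁x_n + 168y₁y_n, x₁y_n + y₁x_n) repeatedly.
  From (x_1, y_1) = (13, 1): x_2 = 13·13 + 168·1·1 = 337; y_2 = 13·1 + 1·13 = 26.
  From (x_2, y_2) = (337, 26): x_3 = 13·337 + 168·1·26 = 8749; y_3 = 13·26 + 1·337 = 675.
  From (x_3, y_3) = (8749, 675): x_4 = 13·8749 + 168·1·675 = 227137; y_4 = 13·675 + 1·8749 = 17524.
  From (x_4, y_4) = (227137, 17524): x_5 = 13·227137 + 168·1·17524 = 5896813; y_5 = 13·17524 + 1·227137 = 454949.
  From (x_5, y_5) = (5896813, 454949): x_6 = 13·5896813 + 168·1·454949 = 153090001; y_6 = 13·454949 + 1·5896813 = 11811150.
  From (x_6, y_6) = (153090001, 11811150): x_7 = 13·153090001 + 168·1·11811150 = 3974443213; y_7 = 13·11811150 + 1·153090001 = 306634951.
Step 3: Verify x_7² - 168·y_7² = 15796198853361763369 - 15796198853361763368 = 1 (should be 1). ✓

(x_1, y_1) = (13, 1); (x_7, y_7) = (3974443213, 306634951).


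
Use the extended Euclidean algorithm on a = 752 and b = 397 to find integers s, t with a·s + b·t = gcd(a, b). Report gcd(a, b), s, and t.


Euclidean algorithm on (752, 397) — divide until remainder is 0:
  752 = 1 · 397 + 355
  397 = 1 · 355 + 42
  355 = 8 · 42 + 19
  42 = 2 · 19 + 4
  19 = 4 · 4 + 3
  4 = 1 · 3 + 1
  3 = 3 · 1 + 0
gcd(752, 397) = 1.
Track Bezout coefficients alongside the remainders: start with r₀ = 752 = a·1 + b·0 (s = 1, t = 0) and r₁ = 397 = a·0 + b·1 (s = 0, t = 1); each new remainder r_{k+1} = r_{k-1} − q_k·r_k inherits s_{k+1} = s_{k-1} − q_k·s_k, t_{k+1} = t_{k-1} − q_k·t_k, so r_k = a·s_k + b·t_k at every step:
  q = 1: r = 355, s = 1 − 1·0 = 1, t = 0 − 1·1 = -1  (check: 752·1 + 397·(-1) = 355)
  q = 1: r = 42, s = 0 − 1·1 = -1, t = 1 − 1·(-1) = 2  (check: 752·(-1) + 397·2 = 42)
  q = 8: r = 19, s = 1 − 8·(-1) = 9, t = -1 − 8·2 = -17  (check: 752·9 + 397·(-17) = 19)
  q = 2: r = 4, s = -1 − 2·9 = -19, t = 2 − 2·(-17) = 36  (check: 752·(-19) + 397·36 = 4)
  q = 4: r = 3, s = 9 − 4·(-19) = 85, t = -17 − 4·36 = -161  (check: 752·85 + 397·(-161) = 3)
  q = 1: r = 1, s = -19 − 1·85 = -104, t = 36 − 1·(-161) = 197  (check: 752·(-104) + 397·197 = 1)
The row with r = 1 (the gcd) gives the Bezout coefficients s = -104, t = 197.
Result: 752 · (-104) + 397 · (197) = 1.

gcd(752, 397) = 1; s = -104, t = 197 (check: 752·(-104) + 397·197 = 1).


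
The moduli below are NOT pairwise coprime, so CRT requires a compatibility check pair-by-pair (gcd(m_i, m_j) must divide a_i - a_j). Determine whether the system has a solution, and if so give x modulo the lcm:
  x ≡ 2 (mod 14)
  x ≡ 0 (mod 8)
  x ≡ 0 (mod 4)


Moduli 14, 8, 4 are not pairwise coprime, so CRT works modulo lcm(m_i) when all pairwise compatibility conditions hold.
Pairwise compatibility: gcd(m_i, m_j) must divide a_i - a_j for every pair.
Merge one congruence at a time:
  Start: x ≡ 2 (mod 14).
  Combine with x ≡ 0 (mod 8): gcd(14, 8) = 2; 0 - 2 = -2, which IS divisible by 2, so compatible.
    Write x = 2 + 14·t and substitute into x ≡ 0 (mod 8): 14·t ≡ 0 − 2 = -2 (mod 8).
    Divide the congruence (and modulus) by g = 2: 7·t ≡ -1 (mod 4).
    Reduce coefficients mod 4: 3·t ≡ 3 (mod 4).
    The inverse of 3 mod 4 is 3 (since 3·3 = 9 = 2·4 + 1), so t ≡ 3·3 = 9 ≡ 1 (mod 4).
    Then x = 2 + 14·1 = 16, valid modulo lcm(14, 8) = 56: x ≡ 16 (mod 56).
  Combine with x ≡ 0 (mod 4): gcd(56, 4) = 4; 0 - 16 = -16, which IS divisible by 4, so compatible.
    Write x = 16 + 56·t and substitute into x ≡ 0 (mod 4): 56·t ≡ 0 − 16 = -16 (mod 4).
    Divide the congruence (and modulus) by g = 4: 14·t ≡ -4 (mod 1).
    Modulo 1 every t works; take t = 0.
    Then x = 16 + 56·0 = 16, valid modulo lcm(56, 4) = 56: x ≡ 16 (mod 56).
Verify: 16 mod 14 = 2, 16 mod 8 = 0, 16 mod 4 = 0.

x ≡ 16 (mod 56).


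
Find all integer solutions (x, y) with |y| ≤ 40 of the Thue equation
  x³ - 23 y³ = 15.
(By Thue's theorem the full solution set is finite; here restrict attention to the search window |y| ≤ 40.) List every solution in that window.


The equation is x³ - 23y³ = 15. For fixed y, x³ = 23·y³ + 15, so a solution requires the RHS to be a perfect cube.
Strategy: iterate y from -40 to 40, compute RHS = 23·y³ + 15, and check whether it is a (positive or negative) perfect cube.
Check small values of y:
  y = 0: RHS = 15 is not a perfect cube.
  y = 1: RHS = 38 is not a perfect cube.
  y = -1: RHS = -8 = (-2)³ ⇒ x = -2 works.
  y = 2: RHS = 199 is not a perfect cube.
  y = -2: RHS = -169 is not a perfect cube.
  y = 3: RHS = 636 is not a perfect cube.
  y = -3: RHS = -606 is not a perfect cube.
Continuing the search up to |y| = 40 finds no further solutions beyond those listed.
Collected solutions: (-2, -1).

Solutions (with |y| ≤ 40): (-2, -1).


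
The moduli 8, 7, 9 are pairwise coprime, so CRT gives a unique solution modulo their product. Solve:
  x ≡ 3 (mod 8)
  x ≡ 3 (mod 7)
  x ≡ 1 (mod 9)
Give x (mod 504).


Moduli 8, 7, 9 are pairwise coprime; by CRT there is a unique solution modulo M = 8 · 7 · 9 = 504.
Solve pairwise, accumulating the modulus:
  Start with x ≡ 3 (mod 8).
  Combine with x ≡ 3 (mod 7): since gcd(8, 7) = 1, we get a unique residue mod 56.
    Write x = 3 + 8·t and substitute into x ≡ 3 (mod 7): 8·t ≡ 3 − 3 = 0 (mod 7).
    Reduce coefficients mod 7: 1·t ≡ 0 (mod 7).
    So t ≡ 0 (mod 7).
    Then x = 3 + 8·0 = 3, valid modulo lcm(8, 7) = 56: x ≡ 3 (mod 56).
  Combine with x ≡ 1 (mod 9): since gcd(56, 9) = 1, we get a unique residue mod 504.
    Write x = 3 + 56·t and substitute into x ≡ 1 (mod 9): 56·t ≡ 1 − 3 = -2 (mod 9).
    Reduce coefficients mod 9: 2·t ≡ 7 (mod 9).
    The inverse of 2 mod 9 is 5 (since 2·5 = 10 = 1·9 + 1), so t ≡ 5·7 = 35 ≡ 8 (mod 9).
    Then x = 3 + 56·8 = 451, valid modulo lcm(56, 9) = 504: x ≡ 451 (mod 504).
Verify: 451 mod 8 = 3 ✓, 451 mod 7 = 3 ✓, 451 mod 9 = 1 ✓.

x ≡ 451 (mod 504).


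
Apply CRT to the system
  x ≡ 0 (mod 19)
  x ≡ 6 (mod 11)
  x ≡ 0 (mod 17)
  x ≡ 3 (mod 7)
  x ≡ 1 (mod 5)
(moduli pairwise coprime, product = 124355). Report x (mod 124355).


Product of moduli M = 19 · 11 · 17 · 7 · 5 = 124355.
Merge one congruence at a time:
  Start: x ≡ 0 (mod 19).
  Combine with x ≡ 6 (mod 11); new modulus lcm = 209.
    Write x = 0 + 19·t and substitute into x ≡ 6 (mod 11): 19·t ≡ 6 − 0 = 6 (mod 11).
    Reduce coefficients mod 11: 8·t ≡ 6 (mod 11).
    The inverse of 8 mod 11 is 7 (since 8·7 = 56 = 5·11 + 1), so t ≡ 7·6 = 42 ≡ 9 (mod 11).
    Then x = 0 + 19·9 = 171, valid modulo lcm(19, 11) = 209: x ≡ 171 (mod 209).
  Combine with x ≡ 0 (mod 17); new modulus lcm = 3553.
    Write x = 171 + 209·t and substitute into x ≡ 0 (mod 17): 209·t ≡ 0 − 171 = -171 (mod 17).
    Reduce coefficients mod 17: 5·t ≡ 16 (mod 17).
    The inverse of 5 mod 17 is 7 (since 5·7 = 35 = 2·17 + 1), so t ≡ 7·16 = 112 ≡ 10 (mod 17).
    Then x = 171 + 209·10 = 2261, valid modulo lcm(209, 17) = 3553: x ≡ 2261 (mod 3553).
  Combine with x ≡ 3 (mod 7); new modulus lcm = 24871.
    Write x = 2261 + 3553·t and substitute into x ≡ 3 (mod 7): 3553·t ≡ 3 − 2261 = -2258 (mod 7).
    Reduce coefficients mod 7: 4·t ≡ 3 (mod 7).
    The inverse of 4 mod 7 is 2 (since 4·2 = 8 = 1·7 + 1), so t ≡ 2·3 = 6 ≡ 6 (mod 7).
    Then x = 2261 + 3553·6 = 23579, valid modulo lcm(3553, 7) = 24871: x ≡ 23579 (mod 24871).
  Combine with x ≡ 1 (mod 5); new modulus lcm = 124355.
    Write x = 23579 + 24871·t and substitute into x ≡ 1 (mod 5): 24871·t ≡ 1 − 23579 = -23578 (mod 5).
    Reduce coefficients mod 5: 1·t ≡ 2 (mod 5).
    So t ≡ 2 (mod 5).
    Then x = 23579 + 24871·2 = 73321, valid modulo lcm(24871, 5) = 124355: x ≡ 73321 (mod 124355).
Verify against each original: 73321 mod 19 = 0, 73321 mod 11 = 6, 73321 mod 17 = 0, 73321 mod 7 = 3, 73321 mod 5 = 1.

x ≡ 73321 (mod 124355).


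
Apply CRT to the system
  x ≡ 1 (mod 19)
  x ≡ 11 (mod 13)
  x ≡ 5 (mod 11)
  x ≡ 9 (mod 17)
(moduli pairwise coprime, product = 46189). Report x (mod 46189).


Product of moduli M = 19 · 13 · 11 · 17 = 46189.
Merge one congruence at a time:
  Start: x ≡ 1 (mod 19).
  Combine with x ≡ 11 (mod 13); new modulus lcm = 247.
    Write x = 1 + 19·t and substitute into x ≡ 11 (mod 13): 19·t ≡ 11 − 1 = 10 (mod 13).
    Reduce coefficients mod 13: 6·t ≡ 10 (mod 13).
    The inverse of 6 mod 13 is 11 (since 6·11 = 66 = 5·13 + 1), so t ≡ 11·10 = 110 ≡ 6 (mod 13).
    Then x = 1 + 19·6 = 115, valid modulo lcm(19, 13) = 247: x ≡ 115 (mod 247).
  Combine with x ≡ 5 (mod 11); new modulus lcm = 2717.
    Write x = 115 + 247·t and substitute into x ≡ 5 (mod 11): 247·t ≡ 5 − 115 = -110 (mod 11).
    Reduce coefficients mod 11: 5·t ≡ 0 (mod 11).
    The inverse of 5 mod 11 is 9 (since 5·9 = 45 = 4·11 + 1), so t ≡ 9·0 = 0 ≡ 0 (mod 11).
    Then x = 115 + 247·0 = 115, valid modulo lcm(247, 11) = 2717: x ≡ 115 (mod 2717).
  Combine with x ≡ 9 (mod 17); new modulus lcm = 46189.
    Write x = 115 + 2717·t and substitute into x ≡ 9 (mod 17): 2717·t ≡ 9 − 115 = -106 (mod 17).
    Reduce coefficients mod 17: 14·t ≡ 13 (mod 17).
    The inverse of 14 mod 17 is 11 (since 14·11 = 154 = 9·17 + 1), so t ≡ 11·13 = 143 ≡ 7 (mod 17).
    Then x = 115 + 2717·7 = 19134, valid modulo lcm(2717, 17) = 46189: x ≡ 19134 (mod 46189).
Verify against each original: 19134 mod 19 = 1, 19134 mod 13 = 11, 19134 mod 11 = 5, 19134 mod 17 = 9.

x ≡ 19134 (mod 46189).


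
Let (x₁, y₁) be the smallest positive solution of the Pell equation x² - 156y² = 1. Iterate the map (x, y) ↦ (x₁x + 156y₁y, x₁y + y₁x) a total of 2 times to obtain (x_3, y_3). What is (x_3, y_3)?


Step 1: Find the fundamental solution (x₁, y₁) of x² - 156y² = 1.
  Expand √156 as a continued fraction. a₀ = ⌊√156⌋ = 12; iterate m_{k+1} = d_k·a_k − m_k, d_{k+1} = (156 − m_{k+1}²)/d_k, a_{k+1} = ⌊(a₀ + m_{k+1})/d_{k+1}⌋ (starting m₀ = 0, d₀ = 1), with convergents p_k = a_k·p_{k-1} + p_{k-2}, q_k = a_k·q_{k-1} + q_{k-2} (p₋₁ = 1, q₋₁ = 0):
  k = 0: a₀ = 12; p₀/q₀ = 12/1; p₀² − 156·q₀² = 144 − 156 = -12.
  k = 1: m = 12, d = 12, a = ⌊(12 + 12)/12⌋ = 2; p/q = (2·12 + 1)/(2·1 + 0) = 25/2; p² − 156·q² = 625 − 624 = 1.
  The first convergent with p² − 156·q² = 1 gives the fundamental solution (x₁, y₁) = (25, 2).
Step 2: Apply the recurrence (x_{n+1}, y_{n+1}) = (x₁x_n + 156y₁y_n, x₁y_n + y₁x_n) repeatedly.
  From (x_1, y_1) = (25, 2): x_2 = 25·25 + 156·2·2 = 1249; y_2 = 25·2 + 2·25 = 100.
  From (x_2, y_2) = (1249, 100): x_3 = 25·1249 + 156·2·100 = 62425; y_3 = 25·100 + 2·1249 = 4998.
Step 3: Verify x_3² - 156·y_3² = 3896880625 - 3896880624 = 1 (should be 1). ✓

(x_1, y_1) = (25, 2); (x_3, y_3) = (62425, 4998).


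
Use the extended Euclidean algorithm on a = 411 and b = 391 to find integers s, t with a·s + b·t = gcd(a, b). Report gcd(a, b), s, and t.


Euclidean algorithm on (411, 391) — divide until remainder is 0:
  411 = 1 · 391 + 20
  391 = 19 · 20 + 11
  20 = 1 · 11 + 9
  11 = 1 · 9 + 2
  9 = 4 · 2 + 1
  2 = 2 · 1 + 0
gcd(411, 391) = 1.
Track Bezout coefficients alongside the remainders: start with r₀ = 411 = a·1 + b·0 (s = 1, t = 0) and r₁ = 391 = a·0 + b·1 (s = 0, t = 1); each new remainder r_{k+1} = r_{k-1} − q_k·r_k inherits s_{k+1} = s_{k-1} − q_k·s_k, t_{k+1} = t_{k-1} − q_k·t_k, so r_k = a·s_k + b·t_k at every step:
  q = 1: r = 20, s = 1 − 1·0 = 1, t = 0 − 1·1 = -1  (check: 411·1 + 391·(-1) = 20)
  q = 19: r = 11, s = 0 − 19·1 = -19, t = 1 − 19·(-1) = 20  (check: 411·(-19) + 391·20 = 11)
  q = 1: r = 9, s = 1 − 1·(-19) = 20, t = -1 − 1·20 = -21  (check: 411·20 + 391·(-21) = 9)
  q = 1: r = 2, s = -19 − 1·20 = -39, t = 20 − 1·(-21) = 41  (check: 411·(-39) + 391·41 = 2)
  q = 4: r = 1, s = 20 − 4·(-39) = 176, t = -21 − 4·41 = -185  (check: 411·176 + 391·(-185) = 1)
The row with r = 1 (the gcd) gives the Bezout coefficients s = 176, t = -185.
Result: 411 · (176) + 391 · (-185) = 1.

gcd(411, 391) = 1; s = 176, t = -185 (check: 411·176 + 391·(-185) = 1).


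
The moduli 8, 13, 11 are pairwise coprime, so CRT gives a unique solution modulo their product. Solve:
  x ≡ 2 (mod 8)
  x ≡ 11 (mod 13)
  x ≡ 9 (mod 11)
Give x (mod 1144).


Moduli 8, 13, 11 are pairwise coprime; by CRT there is a unique solution modulo M = 8 · 13 · 11 = 1144.
Solve pairwise, accumulating the modulus:
  Start with x ≡ 2 (mod 8).
  Combine with x ≡ 11 (mod 13): since gcd(8, 13) = 1, we get a unique residue mod 104.
    Write x = 2 + 8·t and substitute into x ≡ 11 (mod 13): 8·t ≡ 11 − 2 = 9 (mod 13).
    The inverse of 8 mod 13 is 5 (since 8·5 = 40 = 3·13 + 1), so t ≡ 5·9 = 45 ≡ 6 (mod 13).
    Then x = 2 + 8·6 = 50, valid modulo lcm(8, 13) = 104: x ≡ 50 (mod 104).
  Combine with x ≡ 9 (mod 11): since gcd(104, 11) = 1, we get a unique residue mod 1144.
    Write x = 50 + 104·t and substitute into x ≡ 9 (mod 11): 104·t ≡ 9 − 50 = -41 (mod 11).
    Reduce coefficients mod 11: 5·t ≡ 3 (mod 11).
    The inverse of 5 mod 11 is 9 (since 5·9 = 45 = 4·11 + 1), so t ≡ 9·3 = 27 ≡ 5 (mod 11).
    Then x = 50 + 104·5 = 570, valid modulo lcm(104, 11) = 1144: x ≡ 570 (mod 1144).
Verify: 570 mod 8 = 2 ✓, 570 mod 13 = 11 ✓, 570 mod 11 = 9 ✓.

x ≡ 570 (mod 1144).


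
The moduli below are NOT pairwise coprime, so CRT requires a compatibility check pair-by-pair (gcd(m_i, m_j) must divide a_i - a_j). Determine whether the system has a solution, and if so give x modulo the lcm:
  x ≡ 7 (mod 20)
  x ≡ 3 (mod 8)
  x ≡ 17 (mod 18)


Moduli 20, 8, 18 are not pairwise coprime, so CRT works modulo lcm(m_i) when all pairwise compatibility conditions hold.
Pairwise compatibility: gcd(m_i, m_j) must divide a_i - a_j for every pair.
Merge one congruence at a time:
  Start: x ≡ 7 (mod 20).
  Combine with x ≡ 3 (mod 8): gcd(20, 8) = 4; 3 - 7 = -4, which IS divisible by 4, so compatible.
    Write x = 7 + 20·t and substitute into x ≡ 3 (mod 8): 20·t ≡ 3 − 7 = -4 (mod 8).
    Divide the congruence (and modulus) by g = 4: 5·t ≡ -1 (mod 2).
    Reduce coefficients mod 2: 1·t ≡ 1 (mod 2).
    So t ≡ 1 (mod 2).
    Then x = 7 + 20·1 = 27, valid modulo lcm(20, 8) = 40: x ≡ 27 (mod 40).
  Combine with x ≡ 17 (mod 18): gcd(40, 18) = 2; 17 - 27 = -10, which IS divisible by 2, so compatible.
    Write x = 27 + 40·t and substitute into x ≡ 17 (mod 18): 40·t ≡ 17 − 27 = -10 (mod 18).
    Divide the congruence (and modulus) by g = 2: 20·t ≡ -5 (mod 9).
    Reduce coefficients mod 9: 2·t ≡ 4 (mod 9).
    The inverse of 2 mod 9 is 5 (since 2·5 = 10 = 1·9 + 1), so t ≡ 5·4 = 20 ≡ 2 (mod 9).
    Then x = 27 + 40·2 = 107, valid modulo lcm(40, 18) = 360: x ≡ 107 (mod 360).
Verify: 107 mod 20 = 7, 107 mod 8 = 3, 107 mod 18 = 17.

x ≡ 107 (mod 360).


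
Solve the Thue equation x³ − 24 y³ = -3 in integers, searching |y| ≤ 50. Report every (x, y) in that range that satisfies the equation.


The equation is x³ - 24y³ = -3. For fixed y, x³ = 24·y³ − 3, so a solution requires the RHS to be a perfect cube.
Strategy: iterate y from -50 to 50, compute RHS = 24·y³ − 3, and check whether it is a (positive or negative) perfect cube.
Check small values of y:
  y = 0: RHS = -3 is not a perfect cube.
  y = 1: RHS = 21 is not a perfect cube.
  y = -1: RHS = -27 = (-3)³ ⇒ x = -3 works.
  y = 2: RHS = 189 is not a perfect cube.
  y = -2: RHS = -195 is not a perfect cube.
  y = 3: RHS = 645 is not a perfect cube.
  y = -3: RHS = -651 is not a perfect cube.
Continuing the search up to |y| = 50 finds no further solutions beyond those listed.
Collected solutions: (-3, -1).

Solutions (with |y| ≤ 50): (-3, -1).


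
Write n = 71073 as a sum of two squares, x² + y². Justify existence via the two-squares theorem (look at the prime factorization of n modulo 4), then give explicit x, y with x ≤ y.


Step 1: Factor n = 71073 = 3^2 · 53 · 149.
Step 2: Check the mod-4 condition on each prime factor: 3 ≡ 3 (mod 4), exponent 2 (must be even); 53 ≡ 1 (mod 4), exponent 1; 149 ≡ 1 (mod 4), exponent 1.
All primes ≡ 3 (mod 4) appear to even exponent (or don't appear), so by the two-squares theorem n IS expressible as a sum of two squares.
Step 3: Build a representation. Group n = k² · m with k = 3 and m = 53 · 149 = 7897 (a product of primes ≡ 1 (mod 4)); a representation of m scales to one of n via (k·x)² + (k·y)² = k²(x² + y²). Each prime p ≡ 1 (mod 4) is itself a sum of two squares; find a² by testing p − a² for a perfect square:
  53: 53 − 1² = 52, 53 − 2² = 49 = 7² ⇒ 53 = 2² + 7².
  149: 149 − 1² = 148, 149 − 2² = 145, 149 − 3² = 140, 149 − 4² = 133, 149 − 5² = 124, 149 − 6² = 113, 149 − 7² = 100 = 10² ⇒ 149 = 7² + 10².
  Combine using the Brahmagupta–Fibonacci identity (a² + b²)(c² + d²) = (ac − bd)² + (ad + bc)² = (ac + bd)² + (ad − bc)²:
  53 · 149 = 7897: from (2² + 7²)(7² + 10²), take (2·7 − 7·10, 2·10 + 7·7) = (14 − 70, 20 + 49) = (-56, 69); dropping signs (only squares matter) gives (56, 69); check 56² + 69² = 3136 + 4761 = 7897 ✓.
  Scale by k = 3: (3·56, 3·69) = (168, 207).
Step 4: Order so x ≤ y and verify: 168² + 207² = 28224 + 42849 = 71073 = n. ✓

n = 71073 = 168² + 207² (one valid representation with x ≤ y).


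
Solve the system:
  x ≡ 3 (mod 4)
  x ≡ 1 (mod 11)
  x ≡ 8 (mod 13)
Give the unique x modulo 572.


Moduli 4, 11, 13 are pairwise coprime; by CRT there is a unique solution modulo M = 4 · 11 · 13 = 572.
Solve pairwise, accumulating the modulus:
  Start with x ≡ 3 (mod 4).
  Combine with x ≡ 1 (mod 11): since gcd(4, 11) = 1, we get a unique residue mod 44.
    Write x = 3 + 4·t and substitute into x ≡ 1 (mod 11): 4·t ≡ 1 − 3 = -2 (mod 11).
    Reduce coefficients mod 11: 4·t ≡ 9 (mod 11).
    The inverse of 4 mod 11 is 3 (since 4·3 = 12 = 1·11 + 1), so t ≡ 3·9 = 27 ≡ 5 (mod 11).
    Then x = 3 + 4·5 = 23, valid modulo lcm(4, 11) = 44: x ≡ 23 (mod 44).
  Combine with x ≡ 8 (mod 13): since gcd(44, 13) = 1, we get a unique residue mod 572.
    Write x = 23 + 44·t and substitute into x ≡ 8 (mod 13): 44·t ≡ 8 − 23 = -15 (mod 13).
    Reduce coefficients mod 13: 5·t ≡ 11 (mod 13).
    The inverse of 5 mod 13 is 8 (since 5·8 = 40 = 3·13 + 1), so t ≡ 8·11 = 88 ≡ 10 (mod 13).
    Then x = 23 + 44·10 = 463, valid modulo lcm(44, 13) = 572: x ≡ 463 (mod 572).
Verify: 463 mod 4 = 3 ✓, 463 mod 11 = 1 ✓, 463 mod 13 = 8 ✓.

x ≡ 463 (mod 572).


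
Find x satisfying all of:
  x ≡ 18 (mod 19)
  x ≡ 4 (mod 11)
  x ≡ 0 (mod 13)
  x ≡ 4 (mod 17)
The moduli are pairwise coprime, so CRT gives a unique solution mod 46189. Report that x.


Product of moduli M = 19 · 11 · 13 · 17 = 46189.
Merge one congruence at a time:
  Start: x ≡ 18 (mod 19).
  Combine with x ≡ 4 (mod 11); new modulus lcm = 209.
    Write x = 18 + 19·t and substitute into x ≡ 4 (mod 11): 19·t ≡ 4 − 18 = -14 (mod 11).
    Reduce coefficients mod 11: 8·t ≡ 8 (mod 11).
    The inverse of 8 mod 11 is 7 (since 8·7 = 56 = 5·11 + 1), so t ≡ 7·8 = 56 ≡ 1 (mod 11).
    Then x = 18 + 19·1 = 37, valid modulo lcm(19, 11) = 209: x ≡ 37 (mod 209).
  Combine with x ≡ 0 (mod 13); new modulus lcm = 2717.
    Write x = 37 + 209·t and substitute into x ≡ 0 (mod 13): 209·t ≡ 0 − 37 = -37 (mod 13).
    Reduce coefficients mod 13: 1·t ≡ 2 (mod 13).
    So t ≡ 2 (mod 13).
    Then x = 37 + 209·2 = 455, valid modulo lcm(209, 13) = 2717: x ≡ 455 (mod 2717).
  Combine with x ≡ 4 (mod 17); new modulus lcm = 46189.
    Write x = 455 + 2717·t and substitute into x ≡ 4 (mod 17): 2717·t ≡ 4 − 455 = -451 (mod 17).
    Reduce coefficients mod 17: 14·t ≡ 8 (mod 17).
    The inverse of 14 mod 17 is 11 (since 14·11 = 154 = 9·17 + 1), so t ≡ 11·8 = 88 ≡ 3 (mod 17).
    Then x = 455 + 2717·3 = 8606, valid modulo lcm(2717, 17) = 46189: x ≡ 8606 (mod 46189).
Verify against each original: 8606 mod 19 = 18, 8606 mod 11 = 4, 8606 mod 13 = 0, 8606 mod 17 = 4.

x ≡ 8606 (mod 46189).


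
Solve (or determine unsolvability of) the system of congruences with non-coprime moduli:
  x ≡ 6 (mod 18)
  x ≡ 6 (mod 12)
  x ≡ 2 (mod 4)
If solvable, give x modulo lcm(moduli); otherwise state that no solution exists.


Moduli 18, 12, 4 are not pairwise coprime, so CRT works modulo lcm(m_i) when all pairwise compatibility conditions hold.
Pairwise compatibility: gcd(m_i, m_j) must divide a_i - a_j for every pair.
Merge one congruence at a time:
  Start: x ≡ 6 (mod 18).
  Combine with x ≡ 6 (mod 12): gcd(18, 12) = 6; 6 - 6 = 0, which IS divisible by 6, so compatible.
    Write x = 6 + 18·t and substitute into x ≡ 6 (mod 12): 18·t ≡ 6 − 6 = 0 (mod 12).
    Divide the congruence (and modulus) by g = 6: 3·t ≡ 0 (mod 2).
    Reduce coefficients mod 2: 1·t ≡ 0 (mod 2).
    So t ≡ 0 (mod 2).
    Then x = 6 + 18·0 = 6, valid modulo lcm(18, 12) = 36: x ≡ 6 (mod 36).
  Combine with x ≡ 2 (mod 4): gcd(36, 4) = 4; 2 - 6 = -4, which IS divisible by 4, so compatible.
    Write x = 6 + 36·t and substitute into x ≡ 2 (mod 4): 36·t ≡ 2 − 6 = -4 (mod 4).
    Divide the congruence (and modulus) by g = 4: 9·t ≡ -1 (mod 1).
    Modulo 1 every t works; take t = 0.
    Then x = 6 + 36·0 = 6, valid modulo lcm(36, 4) = 36: x ≡ 6 (mod 36).
Verify: 6 mod 18 = 6, 6 mod 12 = 6, 6 mod 4 = 2.

x ≡ 6 (mod 36).
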